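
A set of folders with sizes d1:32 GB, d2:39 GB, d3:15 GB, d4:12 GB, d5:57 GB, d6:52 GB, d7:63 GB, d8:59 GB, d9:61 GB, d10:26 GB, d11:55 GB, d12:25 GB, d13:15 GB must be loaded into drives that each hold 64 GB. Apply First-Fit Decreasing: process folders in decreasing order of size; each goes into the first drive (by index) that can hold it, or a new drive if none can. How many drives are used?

Sorted descending: 63, 61, 59, 57, 55, 52, 39, 32, 26, 25, 15, 15, 12.
drive 1: place 63 GB, 1 GB left
drive 2: place 61 GB, 3 GB left
drive 3: place 59 GB, 5 GB left
drive 4: place 57 GB, 7 GB left
drive 5: place 55 GB, 9 GB left
drive 6: place 52 GB, 12 GB left
drive 7: place 39 GB, 25 GB left
drive 8: place 32 GB, 32 GB left
drive 8: place 26 GB, 6 GB left
drive 7: place 25 GB, 0 GB left
drive 9: place 15 GB, 49 GB left
drive 9: place 15 GB, 34 GB left
drive 6: place 12 GB, 0 GB left
Final drives: [63] [61] [59] [57] [55] [52,12] [39,25] [32,26] [15,15].

9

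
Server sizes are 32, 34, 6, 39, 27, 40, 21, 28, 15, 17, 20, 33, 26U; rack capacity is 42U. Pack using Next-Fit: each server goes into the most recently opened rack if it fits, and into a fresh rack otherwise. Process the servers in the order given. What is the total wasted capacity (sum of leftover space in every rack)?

32U → rack 1 (remaining 10U)
34U → rack 2 (remaining 8U)
6U → rack 2 (remaining 2U)
39U → rack 3 (remaining 3U)
27U → rack 4 (remaining 15U)
40U → rack 5 (remaining 2U)
21U → rack 6 (remaining 21U)
28U → rack 7 (remaining 14U)
15U → rack 8 (remaining 27U)
17U → rack 8 (remaining 10U)
20U → rack 9 (remaining 22U)
33U → rack 10 (remaining 9U)
26U → rack 11 (remaining 16U)
11 racks × 42U = 462U; used 338U; unused 124U.

124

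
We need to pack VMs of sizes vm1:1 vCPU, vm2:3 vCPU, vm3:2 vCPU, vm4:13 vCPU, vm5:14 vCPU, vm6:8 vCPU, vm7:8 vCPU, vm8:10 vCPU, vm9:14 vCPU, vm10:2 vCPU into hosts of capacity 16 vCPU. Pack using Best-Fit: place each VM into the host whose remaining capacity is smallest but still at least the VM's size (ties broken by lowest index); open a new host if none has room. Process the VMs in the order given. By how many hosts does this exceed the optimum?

1

Best-Fit: [1,3,2,8,2] [13] [14] [8] [10] [14] → 6 hosts.
Total size 75 vCPU; any packing needs at least ⌈75/16⌉ = 5 hosts.
An optimal packing achieves that bound: [14,2] [14,2] [13,3] [10,1] [8,8] → 5 hosts.
Excess: 6 − 5 = 1.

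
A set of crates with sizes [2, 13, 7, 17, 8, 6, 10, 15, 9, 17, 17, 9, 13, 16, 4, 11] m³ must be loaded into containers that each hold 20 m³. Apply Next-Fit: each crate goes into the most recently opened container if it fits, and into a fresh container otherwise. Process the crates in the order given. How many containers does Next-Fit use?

Put 2 m³ in container 1; 18 m³ remain.
Put 13 m³ in container 1; 5 m³ remain.
Put 7 m³ in container 2; 13 m³ remain.
Put 17 m³ in container 3; 3 m³ remain.
Put 8 m³ in container 4; 12 m³ remain.
Put 6 m³ in container 4; 6 m³ remain.
Put 10 m³ in container 5; 10 m³ remain.
Put 15 m³ in container 6; 5 m³ remain.
Put 9 m³ in container 7; 11 m³ remain.
Put 17 m³ in container 8; 3 m³ remain.
Put 17 m³ in container 9; 3 m³ remain.
Put 9 m³ in container 10; 11 m³ remain.
Put 13 m³ in container 11; 7 m³ remain.
Put 16 m³ in container 12; 4 m³ remain.
Put 4 m³ in container 12; 0 m³ remain.
Put 11 m³ in container 13; 9 m³ remain.

13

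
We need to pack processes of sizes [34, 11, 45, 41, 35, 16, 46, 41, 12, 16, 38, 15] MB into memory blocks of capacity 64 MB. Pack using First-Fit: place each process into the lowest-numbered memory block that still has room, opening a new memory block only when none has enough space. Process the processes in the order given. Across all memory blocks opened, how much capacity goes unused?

memory block 1: place 34 MB, 30 MB left
memory block 1: place 11 MB, 19 MB left
memory block 2: place 45 MB, 19 MB left
memory block 3: place 41 MB, 23 MB left
memory block 4: place 35 MB, 29 MB left
memory block 1: place 16 MB, 3 MB left
memory block 5: place 46 MB, 18 MB left
memory block 6: place 41 MB, 23 MB left
memory block 2: place 12 MB, 7 MB left
memory block 3: place 16 MB, 7 MB left
memory block 7: place 38 MB, 26 MB left
memory block 4: place 15 MB, 14 MB left
7 memory blocks × 64 MB = 448 MB; used 350 MB; unused 98 MB.

98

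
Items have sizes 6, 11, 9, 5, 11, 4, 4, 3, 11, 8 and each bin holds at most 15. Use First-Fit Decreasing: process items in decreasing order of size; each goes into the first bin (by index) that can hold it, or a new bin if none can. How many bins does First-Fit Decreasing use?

5 bins

Sorted descending: 11, 11, 11, 9, 8, 6, 5, 4, 4, 3.
Put 11 in bin 1; 4 remain.
Put 11 in bin 2; 4 remain.
Put 11 in bin 3; 4 remain.
Put 9 in bin 4; 6 remain.
Put 8 in bin 5; 7 remain.
Put 6 in bin 4; 0 remain.
Put 5 in bin 5; 2 remain.
Put 4 in bin 1; 0 remain.
Put 4 in bin 2; 0 remain.
Put 3 in bin 3; 1 remain.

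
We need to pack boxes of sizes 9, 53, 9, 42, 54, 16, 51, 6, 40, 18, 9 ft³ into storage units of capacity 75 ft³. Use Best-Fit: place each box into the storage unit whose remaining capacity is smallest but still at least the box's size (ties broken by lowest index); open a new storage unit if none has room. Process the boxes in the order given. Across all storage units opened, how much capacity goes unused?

68

Put 9 ft³ in storage unit 1; 66 ft³ remain.
Put 53 ft³ in storage unit 1; 13 ft³ remain.
Put 9 ft³ in storage unit 1; 4 ft³ remain.
Put 42 ft³ in storage unit 2; 33 ft³ remain.
Put 54 ft³ in storage unit 3; 21 ft³ remain.
Put 16 ft³ in storage unit 3; 5 ft³ remain.
Put 51 ft³ in storage unit 4; 24 ft³ remain.
Put 6 ft³ in storage unit 4; 18 ft³ remain.
Put 40 ft³ in storage unit 5; 35 ft³ remain.
Put 18 ft³ in storage unit 4; 0 ft³ remain.
Put 9 ft³ in storage unit 2; 24 ft³ remain.
5 storage units × 75 ft³ = 375 ft³; used 307 ft³; unused 68 ft³.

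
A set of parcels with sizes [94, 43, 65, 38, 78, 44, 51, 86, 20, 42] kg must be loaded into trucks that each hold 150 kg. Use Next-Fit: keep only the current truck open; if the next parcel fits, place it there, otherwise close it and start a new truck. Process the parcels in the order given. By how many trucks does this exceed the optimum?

1

Next-Fit: [94,43] [65,38] [78,44] [51,86] [20,42] → 5 trucks.
Total size 561 kg; any packing needs at least ⌈561/150⌉ = 4 trucks.
An optimal packing achieves that bound: [94,51] [86,44,20] [78,65] [43,42,38] → 4 trucks.
Excess: 5 − 4 = 1.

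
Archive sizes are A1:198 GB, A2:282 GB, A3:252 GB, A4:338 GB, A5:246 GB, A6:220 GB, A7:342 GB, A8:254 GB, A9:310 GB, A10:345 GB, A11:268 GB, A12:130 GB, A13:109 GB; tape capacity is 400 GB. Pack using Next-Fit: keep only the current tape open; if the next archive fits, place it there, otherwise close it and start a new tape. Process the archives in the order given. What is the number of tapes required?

Put A1 (198 GB) in tape 1; 202 GB remain.
Put A2 (282 GB) in tape 2; 118 GB remain.
Put A3 (252 GB) in tape 3; 148 GB remain.
Put A4 (338 GB) in tape 4; 62 GB remain.
Put A5 (246 GB) in tape 5; 154 GB remain.
Put A6 (220 GB) in tape 6; 180 GB remain.
Put A7 (342 GB) in tape 7; 58 GB remain.
Put A8 (254 GB) in tape 8; 146 GB remain.
Put A9 (310 GB) in tape 9; 90 GB remain.
Put A10 (345 GB) in tape 10; 55 GB remain.
Put A11 (268 GB) in tape 11; 132 GB remain.
Put A12 (130 GB) in tape 11; 2 GB remain.
Put A13 (109 GB) in tape 12; 291 GB remain.

12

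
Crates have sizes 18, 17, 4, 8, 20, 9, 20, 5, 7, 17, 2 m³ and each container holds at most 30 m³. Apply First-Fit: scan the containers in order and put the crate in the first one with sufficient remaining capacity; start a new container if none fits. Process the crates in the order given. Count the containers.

18 m³ → container 1 (remaining 12 m³)
17 m³ → container 2 (remaining 13 m³)
4 m³ → container 1 (remaining 8 m³)
8 m³ → container 1 (remaining 0 m³)
20 m³ → container 3 (remaining 10 m³)
9 m³ → container 2 (remaining 4 m³)
20 m³ → container 4 (remaining 10 m³)
5 m³ → container 3 (remaining 5 m³)
7 m³ → container 4 (remaining 3 m³)
17 m³ → container 5 (remaining 13 m³)
2 m³ → container 2 (remaining 2 m³)
Final containers: [18,4,8] [17,9,2] [20,5] [20,7] [17].

5 containers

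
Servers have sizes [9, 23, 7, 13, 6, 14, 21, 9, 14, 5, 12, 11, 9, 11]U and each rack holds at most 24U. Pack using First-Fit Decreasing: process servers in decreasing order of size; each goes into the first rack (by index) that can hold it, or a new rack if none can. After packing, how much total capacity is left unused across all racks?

28

Sorted descending: 23, 21, 14, 14, 13, 12, 11, 11, 9, 9, 9, 7, 6, 5.
Put 23U in rack 1; 1U remain.
Put 21U in rack 2; 3U remain.
Put 14U in rack 3; 10U remain.
Put 14U in rack 4; 10U remain.
Put 13U in rack 5; 11U remain.
Put 12U in rack 6; 12U remain.
Put 11U in rack 5; 0U remain.
Put 11U in rack 6; 1U remain.
Put 9U in rack 3; 1U remain.
Put 9U in rack 4; 1U remain.
Put 9U in rack 7; 15U remain.
Put 7U in rack 7; 8U remain.
Put 6U in rack 7; 2U remain.
Put 5U in rack 8; 19U remain.
8 racks × 24U = 192U; used 164U; unused 28U.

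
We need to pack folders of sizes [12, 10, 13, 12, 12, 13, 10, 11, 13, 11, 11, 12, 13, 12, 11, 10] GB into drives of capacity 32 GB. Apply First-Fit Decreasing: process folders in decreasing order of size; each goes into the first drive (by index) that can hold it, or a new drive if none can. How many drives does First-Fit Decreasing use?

7

Sorted descending: 13, 13, 13, 13, 12, 12, 12, 12, 12, 11, 11, 11, 11, 10, 10, 10.
Put 13 GB in drive 1; 19 GB remain.
Put 13 GB in drive 1; 6 GB remain.
Put 13 GB in drive 2; 19 GB remain.
Put 13 GB in drive 2; 6 GB remain.
Put 12 GB in drive 3; 20 GB remain.
Put 12 GB in drive 3; 8 GB remain.
Put 12 GB in drive 4; 20 GB remain.
Put 12 GB in drive 4; 8 GB remain.
Put 12 GB in drive 5; 20 GB remain.
Put 11 GB in drive 5; 9 GB remain.
Put 11 GB in drive 6; 21 GB remain.
Put 11 GB in drive 6; 10 GB remain.
Put 11 GB in drive 7; 21 GB remain.
Put 10 GB in drive 6; 0 GB remain.
Put 10 GB in drive 7; 11 GB remain.
Put 10 GB in drive 7; 1 GB remain.
Final drives: [13,13] [13,13] [12,12] [12,12] [12,11] [11,11,10] [11,10,10].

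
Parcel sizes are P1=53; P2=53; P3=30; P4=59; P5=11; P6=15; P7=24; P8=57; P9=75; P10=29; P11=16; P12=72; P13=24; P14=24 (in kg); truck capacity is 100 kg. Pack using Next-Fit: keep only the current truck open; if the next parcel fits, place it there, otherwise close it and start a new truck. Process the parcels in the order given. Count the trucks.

truck 1: place P1 (53 kg), 47 kg left
truck 2: place P2 (53 kg), 47 kg left
truck 2: place P3 (30 kg), 17 kg left
truck 3: place P4 (59 kg), 41 kg left
truck 3: place P5 (11 kg), 30 kg left
truck 3: place P6 (15 kg), 15 kg left
truck 4: place P7 (24 kg), 76 kg left
truck 4: place P8 (57 kg), 19 kg left
truck 5: place P9 (75 kg), 25 kg left
truck 6: place P10 (29 kg), 71 kg left
truck 6: place P11 (16 kg), 55 kg left
truck 7: place P12 (72 kg), 28 kg left
truck 7: place P13 (24 kg), 4 kg left
truck 8: place P14 (24 kg), 76 kg left
Final trucks: [53] [53,30] [59,11,15] [24,57] [75] [29,16] [72,24] [24].

8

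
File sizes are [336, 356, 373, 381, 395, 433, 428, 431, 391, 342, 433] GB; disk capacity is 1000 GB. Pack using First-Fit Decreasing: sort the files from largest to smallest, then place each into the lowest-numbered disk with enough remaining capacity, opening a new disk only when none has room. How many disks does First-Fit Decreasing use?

6

Sorted descending: 433, 433, 431, 428, 395, 391, 381, 373, 356, 342, 336.
433 GB → disk 1 (remaining 567 GB)
433 GB → disk 1 (remaining 134 GB)
431 GB → disk 2 (remaining 569 GB)
428 GB → disk 2 (remaining 141 GB)
395 GB → disk 3 (remaining 605 GB)
391 GB → disk 3 (remaining 214 GB)
381 GB → disk 4 (remaining 619 GB)
373 GB → disk 4 (remaining 246 GB)
356 GB → disk 5 (remaining 644 GB)
342 GB → disk 5 (remaining 302 GB)
336 GB → disk 6 (remaining 664 GB)
Final disks: [433,433] [431,428] [395,391] [381,373] [356,342] [336].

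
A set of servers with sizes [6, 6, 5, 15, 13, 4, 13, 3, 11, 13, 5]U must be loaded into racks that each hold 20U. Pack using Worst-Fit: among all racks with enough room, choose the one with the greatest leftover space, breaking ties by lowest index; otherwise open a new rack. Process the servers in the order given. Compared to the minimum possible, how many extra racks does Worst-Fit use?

Worst-Fit: [6,6,5] [15] [13,4] [13,3] [11,5] [13] → 6 racks.
Total size 94U; any packing needs at least ⌈94/20⌉ = 5 racks.
An optimal packing achieves that bound: [15,5] [13,6] [13,6] [13,5] [11,4,3] → 5 racks.
Excess: 6 − 5 = 1.

1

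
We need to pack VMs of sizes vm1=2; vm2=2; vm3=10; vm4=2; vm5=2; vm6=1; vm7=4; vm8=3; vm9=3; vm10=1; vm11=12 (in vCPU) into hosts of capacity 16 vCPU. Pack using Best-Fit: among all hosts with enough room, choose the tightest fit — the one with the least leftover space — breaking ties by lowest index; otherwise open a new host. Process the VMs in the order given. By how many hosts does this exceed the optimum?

0

Best-Fit: [2,2,10,2] [2,1,4,3,3,1] [12] → 3 hosts.
Total size 42 vCPU; any packing needs at least ⌈42/16⌉ = 3 hosts.
So 3 is already optimal.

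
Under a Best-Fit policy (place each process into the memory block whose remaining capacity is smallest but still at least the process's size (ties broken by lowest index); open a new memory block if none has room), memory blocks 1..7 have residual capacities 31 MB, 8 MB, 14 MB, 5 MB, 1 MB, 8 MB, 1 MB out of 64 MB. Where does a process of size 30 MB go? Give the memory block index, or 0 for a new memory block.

1

Memory blocks with room: memory block 1 (31 MB).
Tightest fit is memory block 1 with 31 MB free.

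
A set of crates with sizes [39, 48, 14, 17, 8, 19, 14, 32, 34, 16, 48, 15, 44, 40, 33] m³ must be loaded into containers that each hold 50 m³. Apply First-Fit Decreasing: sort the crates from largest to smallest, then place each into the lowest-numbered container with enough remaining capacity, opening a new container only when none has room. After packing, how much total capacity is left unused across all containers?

Sorted descending: 48, 48, 44, 40, 39, 34, 33, 32, 19, 17, 16, 15, 14, 14, 8.
Put 48 m³ in container 1; 2 m³ remain.
Put 48 m³ in container 2; 2 m³ remain.
Put 44 m³ in container 3; 6 m³ remain.
Put 40 m³ in container 4; 10 m³ remain.
Put 39 m³ in container 5; 11 m³ remain.
Put 34 m³ in container 6; 16 m³ remain.
Put 33 m³ in container 7; 17 m³ remain.
Put 32 m³ in container 8; 18 m³ remain.
Put 19 m³ in container 9; 31 m³ remain.
Put 17 m³ in container 7; 0 m³ remain.
Put 16 m³ in container 6; 0 m³ remain.
Put 15 m³ in container 8; 3 m³ remain.
Put 14 m³ in container 9; 17 m³ remain.
Put 14 m³ in container 9; 3 m³ remain.
Put 8 m³ in container 4; 2 m³ remain.
9 containers × 50 m³ = 450 m³; used 421 m³; unused 29 m³.

29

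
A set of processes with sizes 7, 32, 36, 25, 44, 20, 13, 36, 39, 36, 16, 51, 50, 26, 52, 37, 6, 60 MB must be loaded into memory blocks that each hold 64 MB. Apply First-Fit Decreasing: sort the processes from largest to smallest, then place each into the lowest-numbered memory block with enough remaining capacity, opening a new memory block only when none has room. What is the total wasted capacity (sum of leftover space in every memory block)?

Sorted descending: 60, 52, 51, 50, 44, 39, 37, 36, 36, 36, 32, 26, 25, 20, 16, 13, 7, 6.
Put 60 MB in memory block 1; 4 MB remain.
Put 52 MB in memory block 2; 12 MB remain.
Put 51 MB in memory block 3; 13 MB remain.
Put 50 MB in memory block 4; 14 MB remain.
Put 44 MB in memory block 5; 20 MB remain.
Put 39 MB in memory block 6; 25 MB remain.
Put 37 MB in memory block 7; 27 MB remain.
Put 36 MB in memory block 8; 28 MB remain.
Put 36 MB in memory block 9; 28 MB remain.
Put 36 MB in memory block 10; 28 MB remain.
Put 32 MB in memory block 11; 32 MB remain.
Put 26 MB in memory block 7; 1 MB remain.
Put 25 MB in memory block 6; 0 MB remain.
Put 20 MB in memory block 5; 0 MB remain.
Put 16 MB in memory block 8; 12 MB remain.
Put 13 MB in memory block 3; 0 MB remain.
Put 7 MB in memory block 2; 5 MB remain.
Put 6 MB in memory block 4; 8 MB remain.
11 memory blocks × 64 MB = 704 MB; used 586 MB; unused 118 MB.

118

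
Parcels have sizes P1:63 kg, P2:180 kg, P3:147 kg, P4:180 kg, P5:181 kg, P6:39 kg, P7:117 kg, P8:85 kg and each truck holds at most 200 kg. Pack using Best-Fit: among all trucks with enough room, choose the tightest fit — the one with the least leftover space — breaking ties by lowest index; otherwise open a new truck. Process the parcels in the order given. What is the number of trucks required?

Put P1 (63 kg) in truck 1; 137 kg remain.
Put P2 (180 kg) in truck 2; 20 kg remain.
Put P3 (147 kg) in truck 3; 53 kg remain.
Put P4 (180 kg) in truck 4; 20 kg remain.
Put P5 (181 kg) in truck 5; 19 kg remain.
Put P6 (39 kg) in truck 3; 14 kg remain.
Put P7 (117 kg) in truck 1; 20 kg remain.
Put P8 (85 kg) in truck 6; 115 kg remain.
Final trucks: [63,117] [180] [147,39] [180] [181] [85].

6 trucks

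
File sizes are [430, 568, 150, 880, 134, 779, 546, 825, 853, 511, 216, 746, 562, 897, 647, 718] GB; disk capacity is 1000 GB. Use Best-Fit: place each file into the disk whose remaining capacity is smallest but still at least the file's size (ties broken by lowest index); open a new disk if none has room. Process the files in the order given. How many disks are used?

Put 430 GB in disk 1; 570 GB remain.
Put 568 GB in disk 1; 2 GB remain.
Put 150 GB in disk 2; 850 GB remain.
Put 880 GB in disk 3; 120 GB remain.
Put 134 GB in disk 2; 716 GB remain.
Put 779 GB in disk 4; 221 GB remain.
Put 546 GB in disk 2; 170 GB remain.
Put 825 GB in disk 5; 175 GB remain.
Put 853 GB in disk 6; 147 GB remain.
Put 511 GB in disk 7; 489 GB remain.
Put 216 GB in disk 4; 5 GB remain.
Put 746 GB in disk 8; 254 GB remain.
Put 562 GB in disk 9; 438 GB remain.
Put 897 GB in disk 10; 103 GB remain.
Put 647 GB in disk 11; 353 GB remain.
Put 718 GB in disk 12; 282 GB remain.
Final disks: [430,568] [150,134,546] [880] [779,216] [825] [853] [511] [746] [562] [897] [647] [718].

12 disks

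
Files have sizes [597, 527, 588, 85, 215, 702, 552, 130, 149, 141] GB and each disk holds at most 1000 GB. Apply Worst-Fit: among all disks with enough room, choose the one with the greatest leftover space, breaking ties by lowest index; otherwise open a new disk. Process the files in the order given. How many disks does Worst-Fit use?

5

597 GB → disk 1 (remaining 403 GB)
527 GB → disk 2 (remaining 473 GB)
588 GB → disk 3 (remaining 412 GB)
85 GB → disk 2 (remaining 388 GB)
215 GB → disk 3 (remaining 197 GB)
702 GB → disk 4 (remaining 298 GB)
552 GB → disk 5 (remaining 448 GB)
130 GB → disk 5 (remaining 318 GB)
149 GB → disk 1 (remaining 254 GB)
141 GB → disk 2 (remaining 247 GB)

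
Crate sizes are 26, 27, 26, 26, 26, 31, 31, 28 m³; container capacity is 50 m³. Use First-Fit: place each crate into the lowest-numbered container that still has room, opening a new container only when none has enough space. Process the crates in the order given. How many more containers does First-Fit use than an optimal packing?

0

First-Fit: [26] [27] [26] [26] [26] [31] [31] [28] → 8 containers.
8 crates exceed 25 m³ (half the capacity), and no two of those can share a container, so at least 8 containers are needed.
So 8 is already optimal.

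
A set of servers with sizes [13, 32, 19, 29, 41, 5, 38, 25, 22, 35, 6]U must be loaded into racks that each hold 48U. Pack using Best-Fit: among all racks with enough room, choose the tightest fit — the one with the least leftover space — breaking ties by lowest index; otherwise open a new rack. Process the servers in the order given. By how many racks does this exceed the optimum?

0

Best-Fit: [13,32] [19,29] [41,5] [38,6] [25,22] [35] → 6 racks.
Total size 265U; any packing needs at least ⌈265/48⌉ = 6 racks.
So 6 is already optimal.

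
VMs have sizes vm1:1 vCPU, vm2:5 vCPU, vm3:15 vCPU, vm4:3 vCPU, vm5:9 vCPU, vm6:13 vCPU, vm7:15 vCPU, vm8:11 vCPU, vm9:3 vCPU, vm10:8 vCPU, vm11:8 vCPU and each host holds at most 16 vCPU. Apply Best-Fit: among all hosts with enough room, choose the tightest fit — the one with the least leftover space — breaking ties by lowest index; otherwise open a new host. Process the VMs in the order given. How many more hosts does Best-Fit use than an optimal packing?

1

Best-Fit: [1,5,3] [15] [9] [13,3] [15] [11] [8,8] → 7 hosts.
Total size 91 vCPU; any packing needs at least ⌈91/16⌉ = 6 hosts.
An optimal packing achieves that bound: [15,1] [15] [13,3] [11,5] [9,3] [8,8] → 6 hosts.
Excess: 7 − 6 = 1.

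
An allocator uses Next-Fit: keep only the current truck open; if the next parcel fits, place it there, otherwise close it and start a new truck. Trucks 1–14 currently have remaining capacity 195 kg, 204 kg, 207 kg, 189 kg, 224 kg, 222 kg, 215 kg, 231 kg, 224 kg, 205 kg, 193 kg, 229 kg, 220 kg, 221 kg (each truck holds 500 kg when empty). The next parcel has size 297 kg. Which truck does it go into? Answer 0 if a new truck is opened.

0

Next-Fit only looks at truck 14, which has 221 kg free.
297 kg does not fit, so a new truck is opened.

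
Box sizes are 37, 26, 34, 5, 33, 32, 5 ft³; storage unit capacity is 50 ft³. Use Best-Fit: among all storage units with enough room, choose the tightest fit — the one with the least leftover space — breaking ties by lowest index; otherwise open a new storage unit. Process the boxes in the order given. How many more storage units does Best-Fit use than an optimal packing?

Best-Fit: [37,5,5] [26] [34] [33] [32] → 5 storage units.
5 boxes exceed 25 ft³ (half the capacity), and no two of those can share a storage unit, so at least 5 storage units are needed.
So 5 is already optimal.

0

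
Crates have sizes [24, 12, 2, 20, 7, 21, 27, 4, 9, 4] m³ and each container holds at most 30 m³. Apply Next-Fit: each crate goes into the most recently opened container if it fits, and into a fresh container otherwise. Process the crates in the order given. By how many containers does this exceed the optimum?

1

Next-Fit: [24] [12,2] [20,7] [21] [27] [4,9,4] → 6 containers.
Total size 130 m³; any packing needs at least ⌈130/30⌉ = 5 containers.
An optimal packing achieves that bound: [27,2] [24,4] [21,9] [20,7] [12,4] → 5 containers.
Excess: 6 − 5 = 1.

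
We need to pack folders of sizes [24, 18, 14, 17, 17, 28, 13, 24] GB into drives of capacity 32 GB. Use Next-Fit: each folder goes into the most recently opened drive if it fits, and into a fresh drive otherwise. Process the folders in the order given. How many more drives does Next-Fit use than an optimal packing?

Next-Fit: [24] [18,14] [17] [17] [28] [13] [24] → 7 drives.
6 folders exceed 16 GB (half the capacity), and no two of those can share a drive, so at least 6 drives are needed.
An optimal packing achieves that bound: [28] [24] [24] [18,14] [17,13] [17] → 6 drives.
Excess: 7 − 6 = 1.

1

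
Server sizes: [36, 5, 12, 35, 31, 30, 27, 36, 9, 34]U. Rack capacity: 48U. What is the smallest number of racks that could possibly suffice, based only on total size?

Total size = 36 + 5 + 12 + 35 + 31 + 30 + 27 + 36 + 9 + 34 = 255U.
⌈255 / 48⌉ = 6.

6 racks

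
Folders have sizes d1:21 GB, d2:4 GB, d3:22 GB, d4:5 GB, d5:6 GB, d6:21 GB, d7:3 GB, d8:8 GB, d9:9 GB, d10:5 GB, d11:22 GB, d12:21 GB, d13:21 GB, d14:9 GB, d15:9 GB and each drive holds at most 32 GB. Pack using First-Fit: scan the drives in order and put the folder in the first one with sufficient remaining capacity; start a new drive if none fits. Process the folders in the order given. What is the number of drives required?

drive 1: place d1 (21 GB), 11 GB left
drive 1: place d2 (4 GB), 7 GB left
drive 2: place d3 (22 GB), 10 GB left
drive 1: place d4 (5 GB), 2 GB left
drive 2: place d5 (6 GB), 4 GB left
drive 3: place d6 (21 GB), 11 GB left
drive 2: place d7 (3 GB), 1 GB left
drive 3: place d8 (8 GB), 3 GB left
drive 4: place d9 (9 GB), 23 GB left
drive 4: place d10 (5 GB), 18 GB left
drive 5: place d11 (22 GB), 10 GB left
drive 6: place d12 (21 GB), 11 GB left
drive 7: place d13 (21 GB), 11 GB left
drive 4: place d14 (9 GB), 9 GB left
drive 4: place d15 (9 GB), 0 GB left

7 drives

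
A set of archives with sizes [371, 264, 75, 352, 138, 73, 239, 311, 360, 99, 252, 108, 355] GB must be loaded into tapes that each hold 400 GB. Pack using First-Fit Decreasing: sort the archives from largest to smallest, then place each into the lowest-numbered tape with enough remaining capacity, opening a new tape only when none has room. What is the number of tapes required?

9

Sorted descending: 371, 360, 355, 352, 311, 264, 252, 239, 138, 108, 99, 75, 73.
tape 1: place 371 GB, 29 GB left
tape 2: place 360 GB, 40 GB left
tape 3: place 355 GB, 45 GB left
tape 4: place 352 GB, 48 GB left
tape 5: place 311 GB, 89 GB left
tape 6: place 264 GB, 136 GB left
tape 7: place 252 GB, 148 GB left
tape 8: place 239 GB, 161 GB left
tape 7: place 138 GB, 10 GB left
tape 6: place 108 GB, 28 GB left
tape 8: place 99 GB, 62 GB left
tape 5: place 75 GB, 14 GB left
tape 9: place 73 GB, 327 GB left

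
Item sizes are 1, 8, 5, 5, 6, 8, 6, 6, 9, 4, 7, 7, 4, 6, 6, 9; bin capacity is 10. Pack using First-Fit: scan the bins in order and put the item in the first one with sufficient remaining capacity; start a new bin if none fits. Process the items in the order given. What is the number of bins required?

bin 1: place 1, 9 left
bin 1: place 8, 1 left
bin 2: place 5, 5 left
bin 2: place 5, 0 left
bin 3: place 6, 4 left
bin 4: place 8, 2 left
bin 5: place 6, 4 left
bin 6: place 6, 4 left
bin 7: place 9, 1 left
bin 3: place 4, 0 left
bin 8: place 7, 3 left
bin 9: place 7, 3 left
bin 5: place 4, 0 left
bin 10: place 6, 4 left
bin 11: place 6, 4 left
bin 12: place 9, 1 left
Final bins: [1,8] [5,5] [6,4] [8] [6,4] [6] [9] [7] [7] [6] [6] [9].

12 bins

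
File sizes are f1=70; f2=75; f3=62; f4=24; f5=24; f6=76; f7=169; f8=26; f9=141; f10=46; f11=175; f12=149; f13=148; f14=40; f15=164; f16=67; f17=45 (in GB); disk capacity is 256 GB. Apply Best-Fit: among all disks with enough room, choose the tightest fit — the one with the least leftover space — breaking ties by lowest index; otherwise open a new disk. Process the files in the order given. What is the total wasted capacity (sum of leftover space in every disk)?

291

Put f1 (70 GB) in disk 1; 186 GB remain.
Put f2 (75 GB) in disk 1; 111 GB remain.
Put f3 (62 GB) in disk 1; 49 GB remain.
Put f4 (24 GB) in disk 1; 25 GB remain.
Put f5 (24 GB) in disk 1; 1 GB remain.
Put f6 (76 GB) in disk 2; 180 GB remain.
Put f7 (169 GB) in disk 2; 11 GB remain.
Put f8 (26 GB) in disk 3; 230 GB remain.
Put f9 (141 GB) in disk 3; 89 GB remain.
Put f10 (46 GB) in disk 3; 43 GB remain.
Put f11 (175 GB) in disk 4; 81 GB remain.
Put f12 (149 GB) in disk 5; 107 GB remain.
Put f13 (148 GB) in disk 6; 108 GB remain.
Put f14 (40 GB) in disk 3; 3 GB remain.
Put f15 (164 GB) in disk 7; 92 GB remain.
Put f16 (67 GB) in disk 4; 14 GB remain.
Put f17 (45 GB) in disk 7; 47 GB remain.
7 disks × 256 GB = 1792 GB; used 1501 GB; unused 291 GB.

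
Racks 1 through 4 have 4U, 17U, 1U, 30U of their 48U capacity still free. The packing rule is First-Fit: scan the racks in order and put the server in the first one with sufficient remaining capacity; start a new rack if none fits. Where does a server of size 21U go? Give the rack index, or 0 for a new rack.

Racks with room: rack 4 (30U).
The first with room is rack 4.

4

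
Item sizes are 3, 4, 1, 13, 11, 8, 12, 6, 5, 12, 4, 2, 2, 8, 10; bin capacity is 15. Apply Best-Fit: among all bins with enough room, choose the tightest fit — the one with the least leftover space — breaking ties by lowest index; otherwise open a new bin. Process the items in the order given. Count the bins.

bin 1: place 3, 12 left
bin 1: place 4, 8 left
bin 1: place 1, 7 left
bin 2: place 13, 2 left
bin 3: place 11, 4 left
bin 4: place 8, 7 left
bin 5: place 12, 3 left
bin 1: place 6, 1 left
bin 4: place 5, 2 left
bin 6: place 12, 3 left
bin 3: place 4, 0 left
bin 2: place 2, 0 left
bin 4: place 2, 0 left
bin 7: place 8, 7 left
bin 8: place 10, 5 left
Final bins: [3,4,1,6] [13,2] [11,4] [8,5,2] [12] [12] [8] [10].

8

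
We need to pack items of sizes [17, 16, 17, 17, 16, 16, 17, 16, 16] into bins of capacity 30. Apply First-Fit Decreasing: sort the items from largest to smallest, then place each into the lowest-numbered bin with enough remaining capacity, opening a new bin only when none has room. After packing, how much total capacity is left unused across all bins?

Sorted descending: 17, 17, 17, 17, 16, 16, 16, 16, 16.
Put 17 in bin 1; 13 remain.
Put 17 in bin 2; 13 remain.
Put 17 in bin 3; 13 remain.
Put 17 in bin 4; 13 remain.
Put 16 in bin 5; 14 remain.
Put 16 in bin 6; 14 remain.
Put 16 in bin 7; 14 remain.
Put 16 in bin 8; 14 remain.
Put 16 in bin 9; 14 remain.
9 bins × 30 = 270; used 148; unused 122.

122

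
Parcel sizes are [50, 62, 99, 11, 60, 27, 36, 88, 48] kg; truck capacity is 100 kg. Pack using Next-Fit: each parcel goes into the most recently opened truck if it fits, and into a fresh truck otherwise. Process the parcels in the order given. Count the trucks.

7 trucks

50 kg → truck 1 (remaining 50 kg)
62 kg → truck 2 (remaining 38 kg)
99 kg → truck 3 (remaining 1 kg)
11 kg → truck 4 (remaining 89 kg)
60 kg → truck 4 (remaining 29 kg)
27 kg → truck 4 (remaining 2 kg)
36 kg → truck 5 (remaining 64 kg)
88 kg → truck 6 (remaining 12 kg)
48 kg → truck 7 (remaining 52 kg)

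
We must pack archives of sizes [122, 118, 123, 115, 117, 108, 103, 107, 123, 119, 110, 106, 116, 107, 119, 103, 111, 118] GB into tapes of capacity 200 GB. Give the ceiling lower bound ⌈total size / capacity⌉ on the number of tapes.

Total size = 122 + 118 + 123 + 115 + 117 + 108 + 103 + 107 + 123 + 119 + 110 + 106 + 116 + 107 + 119 + 103 + 111 + 118 = 2045 GB.
⌈2045 / 200⌉ = 11.

11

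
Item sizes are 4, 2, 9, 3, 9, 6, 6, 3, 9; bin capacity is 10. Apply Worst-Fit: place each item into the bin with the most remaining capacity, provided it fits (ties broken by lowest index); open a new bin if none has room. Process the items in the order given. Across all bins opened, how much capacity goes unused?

9

Put 4 in bin 1; 6 remain.
Put 2 in bin 1; 4 remain.
Put 9 in bin 2; 1 remain.
Put 3 in bin 1; 1 remain.
Put 9 in bin 3; 1 remain.
Put 6 in bin 4; 4 remain.
Put 6 in bin 5; 4 remain.
Put 3 in bin 4; 1 remain.
Put 9 in bin 6; 1 remain.
6 bins × 10 = 60; used 51; unused 9.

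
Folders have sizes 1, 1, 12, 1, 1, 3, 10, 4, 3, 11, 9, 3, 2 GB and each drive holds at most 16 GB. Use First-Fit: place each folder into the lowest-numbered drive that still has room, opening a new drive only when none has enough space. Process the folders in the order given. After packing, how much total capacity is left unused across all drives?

1 GB → drive 1 (remaining 15 GB)
1 GB → drive 1 (remaining 14 GB)
12 GB → drive 1 (remaining 2 GB)
1 GB → drive 1 (remaining 1 GB)
1 GB → drive 1 (remaining 0 GB)
3 GB → drive 2 (remaining 13 GB)
10 GB → drive 2 (remaining 3 GB)
4 GB → drive 3 (remaining 12 GB)
3 GB → drive 2 (remaining 0 GB)
11 GB → drive 3 (remaining 1 GB)
9 GB → drive 4 (remaining 7 GB)
3 GB → drive 4 (remaining 4 GB)
2 GB → drive 4 (remaining 2 GB)
4 drives × 16 GB = 64 GB; used 61 GB; unused 3 GB.

3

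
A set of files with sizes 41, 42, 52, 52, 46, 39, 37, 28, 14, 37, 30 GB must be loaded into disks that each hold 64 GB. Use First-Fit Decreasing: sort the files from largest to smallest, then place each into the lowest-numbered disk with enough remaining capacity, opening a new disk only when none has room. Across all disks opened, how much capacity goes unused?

Sorted descending: 52, 52, 46, 42, 41, 39, 37, 37, 30, 28, 14.
52 GB → disk 1 (remaining 12 GB)
52 GB → disk 2 (remaining 12 GB)
46 GB → disk 3 (remaining 18 GB)
42 GB → disk 4 (remaining 22 GB)
41 GB → disk 5 (remaining 23 GB)
39 GB → disk 6 (remaining 25 GB)
37 GB → disk 7 (remaining 27 GB)
37 GB → disk 8 (remaining 27 GB)
30 GB → disk 9 (remaining 34 GB)
28 GB → disk 9 (remaining 6 GB)
14 GB → disk 3 (remaining 4 GB)
9 disks × 64 GB = 576 GB; used 418 GB; unused 158 GB.

158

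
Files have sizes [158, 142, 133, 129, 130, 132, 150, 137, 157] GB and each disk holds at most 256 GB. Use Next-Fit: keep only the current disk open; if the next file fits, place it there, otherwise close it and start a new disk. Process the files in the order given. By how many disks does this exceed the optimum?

0

Next-Fit: [158] [142] [133] [129] [130] [132] [150] [137] [157] → 9 disks.
9 files exceed 128 GB (half the capacity), and no two of those can share a disk, so at least 9 disks are needed.
So 9 is already optimal.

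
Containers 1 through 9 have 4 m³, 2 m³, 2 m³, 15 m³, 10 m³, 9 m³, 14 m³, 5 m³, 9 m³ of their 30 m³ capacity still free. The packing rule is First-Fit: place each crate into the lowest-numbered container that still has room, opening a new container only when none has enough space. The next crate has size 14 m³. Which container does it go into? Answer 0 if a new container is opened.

4

Containers with room: container 4 (15 m³), container 7 (14 m³).
The first with room is container 4.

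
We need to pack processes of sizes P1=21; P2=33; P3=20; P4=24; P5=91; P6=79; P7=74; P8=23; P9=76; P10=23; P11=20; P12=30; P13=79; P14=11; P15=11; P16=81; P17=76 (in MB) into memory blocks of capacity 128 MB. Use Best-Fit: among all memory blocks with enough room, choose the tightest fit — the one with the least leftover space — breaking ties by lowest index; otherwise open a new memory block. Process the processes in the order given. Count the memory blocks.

8 memory blocks

memory block 1: place P1 (21 MB), 107 MB left
memory block 1: place P2 (33 MB), 74 MB left
memory block 1: place P3 (20 MB), 54 MB left
memory block 1: place P4 (24 MB), 30 MB left
memory block 2: place P5 (91 MB), 37 MB left
memory block 3: place P6 (79 MB), 49 MB left
memory block 4: place P7 (74 MB), 54 MB left
memory block 1: place P8 (23 MB), 7 MB left
memory block 5: place P9 (76 MB), 52 MB left
memory block 2: place P10 (23 MB), 14 MB left
memory block 3: place P11 (20 MB), 29 MB left
memory block 5: place P12 (30 MB), 22 MB left
memory block 6: place P13 (79 MB), 49 MB left
memory block 2: place P14 (11 MB), 3 MB left
memory block 5: place P15 (11 MB), 11 MB left
memory block 7: place P16 (81 MB), 47 MB left
memory block 8: place P17 (76 MB), 52 MB left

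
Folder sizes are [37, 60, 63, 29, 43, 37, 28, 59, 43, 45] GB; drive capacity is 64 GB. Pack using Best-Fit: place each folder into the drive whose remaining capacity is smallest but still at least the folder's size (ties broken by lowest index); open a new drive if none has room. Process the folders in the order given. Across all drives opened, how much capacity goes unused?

drive 1: place 37 GB, 27 GB left
drive 2: place 60 GB, 4 GB left
drive 3: place 63 GB, 1 GB left
drive 4: place 29 GB, 35 GB left
drive 5: place 43 GB, 21 GB left
drive 6: place 37 GB, 27 GB left
drive 4: place 28 GB, 7 GB left
drive 7: place 59 GB, 5 GB left
drive 8: place 43 GB, 21 GB left
drive 9: place 45 GB, 19 GB left
9 drives × 64 GB = 576 GB; used 444 GB; unused 132 GB.

132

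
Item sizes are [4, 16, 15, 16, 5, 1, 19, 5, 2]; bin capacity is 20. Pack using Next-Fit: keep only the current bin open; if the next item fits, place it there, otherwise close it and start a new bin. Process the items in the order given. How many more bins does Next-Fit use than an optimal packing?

Next-Fit: [4,16] [15] [16] [5,1] [19] [5,2] → 6 bins.
Total size 83; any packing needs at least ⌈83/20⌉ = 5 bins.
An optimal packing achieves that bound: [19,1] [16,4] [16,2] [15,5] [5] → 5 bins.
Excess: 6 − 5 = 1.

1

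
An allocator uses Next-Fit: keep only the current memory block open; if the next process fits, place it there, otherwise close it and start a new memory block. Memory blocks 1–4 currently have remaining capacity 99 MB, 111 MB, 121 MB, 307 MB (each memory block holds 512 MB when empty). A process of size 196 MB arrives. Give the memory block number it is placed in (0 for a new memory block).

4

Next-Fit only looks at memory block 4, which has 307 MB free.
196 MB fits there.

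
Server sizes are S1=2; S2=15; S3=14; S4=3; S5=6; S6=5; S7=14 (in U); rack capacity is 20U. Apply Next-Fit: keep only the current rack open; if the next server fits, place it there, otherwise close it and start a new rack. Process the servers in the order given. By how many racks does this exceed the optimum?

Next-Fit: [2,15] [14,3] [6,5] [14] → 4 racks.
Total size 59U; any packing needs at least ⌈59/20⌉ = 3 racks.
An optimal packing achieves that bound: [15,5] [14,6] [14,3,2] → 3 racks.
Excess: 4 − 3 = 1.

1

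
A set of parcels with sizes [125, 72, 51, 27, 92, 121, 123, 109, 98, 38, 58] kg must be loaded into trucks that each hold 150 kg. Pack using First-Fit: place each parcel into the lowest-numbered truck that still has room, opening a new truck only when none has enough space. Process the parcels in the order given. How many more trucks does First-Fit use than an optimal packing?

1

First-Fit: [125] [72,51,27] [92,38] [121] [123] [109] [98] [58] → 8 trucks.
Total size 914 kg; any packing needs at least ⌈914/150⌉ = 7 trucks.
An optimal packing achieves that bound: [125] [123,27] [121] [109,38] [98,51] [92,58] [72] → 7 trucks.
Excess: 8 − 7 = 1.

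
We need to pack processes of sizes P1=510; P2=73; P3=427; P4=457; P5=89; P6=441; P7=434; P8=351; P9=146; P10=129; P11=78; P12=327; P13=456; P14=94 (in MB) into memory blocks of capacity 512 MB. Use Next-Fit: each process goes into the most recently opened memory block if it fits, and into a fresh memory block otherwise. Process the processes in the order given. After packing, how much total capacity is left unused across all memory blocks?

1620

P1 (510 MB) → memory block 1 (remaining 2 MB)
P2 (73 MB) → memory block 2 (remaining 439 MB)
P3 (427 MB) → memory block 2 (remaining 12 MB)
P4 (457 MB) → memory block 3 (remaining 55 MB)
P5 (89 MB) → memory block 4 (remaining 423 MB)
P6 (441 MB) → memory block 5 (remaining 71 MB)
P7 (434 MB) → memory block 6 (remaining 78 MB)
P8 (351 MB) → memory block 7 (remaining 161 MB)
P9 (146 MB) → memory block 7 (remaining 15 MB)
P10 (129 MB) → memory block 8 (remaining 383 MB)
P11 (78 MB) → memory block 8 (remaining 305 MB)
P12 (327 MB) → memory block 9 (remaining 185 MB)
P13 (456 MB) → memory block 10 (remaining 56 MB)
P14 (94 MB) → memory block 11 (remaining 418 MB)
11 memory blocks × 512 MB = 5632 MB; used 4012 MB; unused 1620 MB.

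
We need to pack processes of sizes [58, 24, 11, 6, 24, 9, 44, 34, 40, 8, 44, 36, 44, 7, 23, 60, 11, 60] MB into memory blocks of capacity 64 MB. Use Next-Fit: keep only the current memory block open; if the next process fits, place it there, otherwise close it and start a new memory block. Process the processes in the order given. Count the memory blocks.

Put 58 MB in memory block 1; 6 MB remain.
Put 24 MB in memory block 2; 40 MB remain.
Put 11 MB in memory block 2; 29 MB remain.
Put 6 MB in memory block 2; 23 MB remain.
Put 24 MB in memory block 3; 40 MB remain.
Put 9 MB in memory block 3; 31 MB remain.
Put 44 MB in memory block 4; 20 MB remain.
Put 34 MB in memory block 5; 30 MB remain.
Put 40 MB in memory block 6; 24 MB remain.
Put 8 MB in memory block 6; 16 MB remain.
Put 44 MB in memory block 7; 20 MB remain.
Put 36 MB in memory block 8; 28 MB remain.
Put 44 MB in memory block 9; 20 MB remain.
Put 7 MB in memory block 9; 13 MB remain.
Put 23 MB in memory block 10; 41 MB remain.
Put 60 MB in memory block 11; 4 MB remain.
Put 11 MB in memory block 12; 53 MB remain.
Put 60 MB in memory block 13; 4 MB remain.

13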